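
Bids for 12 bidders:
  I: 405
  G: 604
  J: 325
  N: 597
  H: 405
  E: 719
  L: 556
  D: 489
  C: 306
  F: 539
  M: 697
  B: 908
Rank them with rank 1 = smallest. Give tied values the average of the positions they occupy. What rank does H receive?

Sorted (ascending): 306, 325, 405, 405, 489, 539, 556, 597, 604, 697, 719, 908
The 2 values of 405 occupy positions 3–4 → average rank (3+4)/2 = 3.5.
H has value 405 → rank 3.5.

3.5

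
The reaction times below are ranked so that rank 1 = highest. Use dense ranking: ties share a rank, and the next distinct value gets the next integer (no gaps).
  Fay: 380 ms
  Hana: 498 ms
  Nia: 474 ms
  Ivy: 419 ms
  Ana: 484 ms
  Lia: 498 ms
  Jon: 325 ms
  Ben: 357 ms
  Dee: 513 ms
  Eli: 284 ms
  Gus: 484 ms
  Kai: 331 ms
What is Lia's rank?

2

Sorted (descending): 513, 498, 498, 484, 484, 474, 419, 380, 357, 331, 325, 284
The 2 values of 498 share dense rank 2.
The 2 values of 484 share dense rank 3.
Remaining distinct values take the next consecutive integers.
Lia has value 498 ms → rank 2.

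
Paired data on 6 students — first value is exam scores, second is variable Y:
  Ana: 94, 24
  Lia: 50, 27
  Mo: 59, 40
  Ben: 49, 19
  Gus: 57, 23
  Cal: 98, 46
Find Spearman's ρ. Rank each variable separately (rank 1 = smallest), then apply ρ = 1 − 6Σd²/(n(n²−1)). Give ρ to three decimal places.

Ranks of variable 1: 5, 2, 4, 1, 3, 6
Ranks of variable 2: 3, 4, 5, 1, 2, 6
d = r₁ − r₂: 2, -2, -1, 0, 1, 0
d²: 4, 4, 1, 0, 1, 0; Σd² = 10
ρ = 1 − 6·10/(6·35) = 1 − 60/210 = 0.714

0.714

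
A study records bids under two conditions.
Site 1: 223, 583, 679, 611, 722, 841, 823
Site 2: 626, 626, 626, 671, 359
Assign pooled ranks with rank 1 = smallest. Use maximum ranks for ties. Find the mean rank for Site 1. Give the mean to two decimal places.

7.14

Sorted (ascending): 223, 359, 583, 611, 626, 626, 626, 671, 679, 722, 823, 841
The 3 values of 626 occupy positions 5–7 → each gets rank 7.
Site 1 values → pooled ranks: 223→1, 583→3, 679→9, 611→4, 722→10, 841→12, 823→11
Mean rank = (1 + 3 + 9 + 4 + 10 + 12 + 11) / 7 = 7.14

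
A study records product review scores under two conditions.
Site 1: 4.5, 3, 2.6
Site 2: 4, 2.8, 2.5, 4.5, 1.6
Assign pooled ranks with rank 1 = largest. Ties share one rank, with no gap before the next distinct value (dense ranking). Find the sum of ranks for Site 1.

Sorted (descending): 4.5, 4.5, 4, 3, 2.8, 2.6, 2.5, 1.6
The 2 values of 4.5 share dense rank 1.
Remaining distinct values take the next consecutive integers.
Site 1 values → pooled ranks: 4.5→1, 3→3, 2.6→5
Rank sum = 1 + 3 + 5 = 9

9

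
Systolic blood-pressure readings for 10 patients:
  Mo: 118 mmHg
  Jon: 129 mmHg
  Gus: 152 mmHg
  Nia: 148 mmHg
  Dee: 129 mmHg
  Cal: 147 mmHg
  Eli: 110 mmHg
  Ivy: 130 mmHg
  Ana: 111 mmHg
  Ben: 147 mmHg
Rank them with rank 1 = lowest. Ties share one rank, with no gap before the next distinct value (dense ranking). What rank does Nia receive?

Sorted (ascending): 110, 111, 118, 129, 129, 130, 147, 147, 148, 152
The 2 values of 129 share dense rank 4.
The 2 values of 147 share dense rank 6.
Remaining distinct values take the next consecutive integers.
Nia has value 148 mmHg → rank 7.

7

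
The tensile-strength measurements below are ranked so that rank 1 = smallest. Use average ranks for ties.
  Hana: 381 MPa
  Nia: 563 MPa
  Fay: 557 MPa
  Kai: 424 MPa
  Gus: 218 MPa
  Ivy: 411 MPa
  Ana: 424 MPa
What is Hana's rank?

Sorted (ascending): 218, 381, 411, 424, 424, 557, 563
The 2 values of 424 occupy positions 4–5 → average rank (4+5)/2 = 4.5.
Hana has value 381 MPa → rank 2.

2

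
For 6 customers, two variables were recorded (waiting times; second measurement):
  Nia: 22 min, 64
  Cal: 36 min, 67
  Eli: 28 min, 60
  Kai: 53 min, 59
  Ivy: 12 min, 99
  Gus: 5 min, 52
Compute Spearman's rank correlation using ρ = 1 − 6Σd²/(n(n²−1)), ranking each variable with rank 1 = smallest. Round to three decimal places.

0.029

Ranks of variable 1: 3, 5, 4, 6, 2, 1
Ranks of variable 2: 4, 5, 3, 2, 6, 1
d = r₁ − r₂: -1, 0, 1, 4, -4, 0
d²: 1, 0, 1, 16, 16, 0; Σd² = 34
ρ = 1 − 6·34/(6·35) = 1 − 204/210 = 0.029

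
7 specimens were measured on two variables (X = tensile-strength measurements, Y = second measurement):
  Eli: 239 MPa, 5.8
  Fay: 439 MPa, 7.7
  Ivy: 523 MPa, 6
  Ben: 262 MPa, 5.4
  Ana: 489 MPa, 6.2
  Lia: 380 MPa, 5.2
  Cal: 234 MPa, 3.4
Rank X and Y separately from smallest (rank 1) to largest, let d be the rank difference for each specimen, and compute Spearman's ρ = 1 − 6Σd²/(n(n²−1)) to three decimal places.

0.714

Ranks of variable 1: 2, 5, 7, 3, 6, 4, 1
Ranks of variable 2: 4, 7, 5, 3, 6, 2, 1
d = r₁ − r₂: -2, -2, 2, 0, 0, 2, 0
d²: 4, 4, 4, 0, 0, 4, 0; Σd² = 16
ρ = 1 − 6·16/(7·48) = 1 − 96/336 = 0.714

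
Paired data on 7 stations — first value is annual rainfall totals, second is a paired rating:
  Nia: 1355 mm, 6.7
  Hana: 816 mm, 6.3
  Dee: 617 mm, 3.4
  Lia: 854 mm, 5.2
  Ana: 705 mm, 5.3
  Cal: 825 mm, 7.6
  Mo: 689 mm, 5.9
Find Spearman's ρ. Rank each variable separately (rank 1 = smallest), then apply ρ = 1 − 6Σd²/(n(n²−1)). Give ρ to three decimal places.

0.536

Ranks of variable 1: 7, 4, 1, 6, 3, 5, 2
Ranks of variable 2: 6, 5, 1, 2, 3, 7, 4
d = r₁ − r₂: 1, -1, 0, 4, 0, -2, -2
d²: 1, 1, 0, 16, 0, 4, 4; Σd² = 26
ρ = 1 − 6·26/(7·48) = 1 − 156/336 = 0.536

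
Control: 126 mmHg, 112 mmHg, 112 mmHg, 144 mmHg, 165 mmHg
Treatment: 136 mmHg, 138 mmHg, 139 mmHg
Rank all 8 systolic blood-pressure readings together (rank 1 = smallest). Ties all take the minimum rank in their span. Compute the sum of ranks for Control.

Sorted (ascending): 112, 112, 126, 136, 138, 139, 144, 165
The 2 values of 112 occupy positions 1–2 → each gets rank 1.
Control values → pooled ranks: 126→3, 112→1, 112→1, 144→7, 165→8
Rank sum = 3 + 1 + 1 + 7 + 8 = 20

20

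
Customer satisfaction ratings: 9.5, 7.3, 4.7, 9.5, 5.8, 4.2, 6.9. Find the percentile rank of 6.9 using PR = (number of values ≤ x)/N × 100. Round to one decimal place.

57.1

N = 7.
Strictly below 6.9: 3. Equal to 6.9: 1.
PR = 4/7 × 100 = 57.1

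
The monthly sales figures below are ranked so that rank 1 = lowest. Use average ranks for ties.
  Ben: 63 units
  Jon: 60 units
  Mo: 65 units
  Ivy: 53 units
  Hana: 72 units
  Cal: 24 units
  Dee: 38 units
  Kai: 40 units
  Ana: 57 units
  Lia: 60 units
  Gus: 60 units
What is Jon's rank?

Sorted (ascending): 24, 38, 40, 53, 57, 60, 60, 60, 63, 65, 72
The 3 values of 60 occupy positions 6–8 → average rank 7.
Jon has value 60 units → rank 7.

7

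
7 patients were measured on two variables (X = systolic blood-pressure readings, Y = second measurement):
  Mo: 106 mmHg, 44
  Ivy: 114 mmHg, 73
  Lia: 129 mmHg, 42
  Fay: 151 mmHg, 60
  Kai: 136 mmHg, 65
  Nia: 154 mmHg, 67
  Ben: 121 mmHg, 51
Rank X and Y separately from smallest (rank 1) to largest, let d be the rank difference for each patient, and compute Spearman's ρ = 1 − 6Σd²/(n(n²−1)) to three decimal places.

0.286

Ranks of variable 1: 1, 2, 4, 6, 5, 7, 3
Ranks of variable 2: 2, 7, 1, 4, 5, 6, 3
d = r₁ − r₂: -1, -5, 3, 2, 0, 1, 0
d²: 1, 25, 9, 4, 0, 1, 0; Σd² = 40
ρ = 1 − 6·40/(7·48) = 1 − 240/336 = 0.286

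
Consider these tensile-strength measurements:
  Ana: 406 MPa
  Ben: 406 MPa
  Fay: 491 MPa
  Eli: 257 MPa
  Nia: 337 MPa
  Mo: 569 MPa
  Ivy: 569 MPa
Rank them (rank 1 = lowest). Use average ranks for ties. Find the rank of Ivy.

6.5

Sorted (ascending): 257, 337, 406, 406, 491, 569, 569
The 2 values of 406 occupy positions 3–4 → average rank (3+4)/2 = 3.5.
The 2 values of 569 occupy positions 6–7 → average rank (6+7)/2 = 6.5.
Ivy has value 569 MPa → rank 6.5.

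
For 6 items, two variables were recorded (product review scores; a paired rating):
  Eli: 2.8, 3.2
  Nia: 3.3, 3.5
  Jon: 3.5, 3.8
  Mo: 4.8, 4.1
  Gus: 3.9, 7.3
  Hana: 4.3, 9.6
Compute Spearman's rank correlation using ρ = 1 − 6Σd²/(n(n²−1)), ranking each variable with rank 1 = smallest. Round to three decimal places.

Ranks of variable 1: 1, 2, 3, 6, 4, 5
Ranks of variable 2: 1, 2, 3, 4, 5, 6
d = r₁ − r₂: 0, 0, 0, 2, -1, -1
d²: 0, 0, 0, 4, 1, 1; Σd² = 6
ρ = 1 − 6·6/(6·35) = 1 − 36/210 = 0.829

0.829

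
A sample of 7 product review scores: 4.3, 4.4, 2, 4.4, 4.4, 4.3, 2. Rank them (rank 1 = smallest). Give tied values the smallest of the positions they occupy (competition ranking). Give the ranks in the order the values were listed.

3, 5, 1, 5, 5, 3, 1

Sorted (ascending): 2, 2, 4.3, 4.3, 4.4, 4.4, 4.4
The 2 values of 2 occupy positions 1–2 → each gets rank 1.
The 2 values of 4.3 occupy positions 3–4 → each gets rank 3.
The 3 values of 4.4 occupy positions 5–7 → each gets rank 5.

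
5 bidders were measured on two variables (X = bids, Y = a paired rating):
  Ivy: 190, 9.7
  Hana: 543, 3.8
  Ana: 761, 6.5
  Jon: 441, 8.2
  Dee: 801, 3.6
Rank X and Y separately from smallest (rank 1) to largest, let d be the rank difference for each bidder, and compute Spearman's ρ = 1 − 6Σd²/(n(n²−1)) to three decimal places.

-0.900

Ranks of variable 1: 1, 3, 4, 2, 5
Ranks of variable 2: 5, 2, 3, 4, 1
d = r₁ − r₂: -4, 1, 1, -2, 4
d²: 16, 1, 1, 4, 16; Σd² = 38
ρ = 1 − 6·38/(5·24) = 1 − 228/120 = -0.900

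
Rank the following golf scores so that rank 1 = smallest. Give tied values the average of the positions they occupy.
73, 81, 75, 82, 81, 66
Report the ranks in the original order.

2, 4.5, 3, 6, 4.5, 1

Sorted (ascending): 66, 73, 75, 81, 81, 82
The 2 values of 81 occupy positions 4–5 → average rank (4+5)/2 = 4.5.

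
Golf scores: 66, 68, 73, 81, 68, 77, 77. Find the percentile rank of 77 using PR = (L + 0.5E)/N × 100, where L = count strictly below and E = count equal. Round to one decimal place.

N = 7.
Strictly below 77: 4. Equal to 77: 2.
PR = (4 + 0.5·2)/7 × 100 = 71.4

71.4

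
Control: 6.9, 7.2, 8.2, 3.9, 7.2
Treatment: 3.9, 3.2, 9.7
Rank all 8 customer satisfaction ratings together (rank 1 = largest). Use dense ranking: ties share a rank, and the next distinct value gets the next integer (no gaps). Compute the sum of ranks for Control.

17

Sorted (descending): 9.7, 8.2, 7.2, 7.2, 6.9, 3.9, 3.9, 3.2
The 2 values of 7.2 share dense rank 3.
The 2 values of 3.9 share dense rank 5.
Remaining distinct values take the next consecutive integers.
Control values → pooled ranks: 6.9→4, 7.2→3, 8.2→2, 3.9→5, 7.2→3
Rank sum = 4 + 3 + 2 + 5 + 3 = 17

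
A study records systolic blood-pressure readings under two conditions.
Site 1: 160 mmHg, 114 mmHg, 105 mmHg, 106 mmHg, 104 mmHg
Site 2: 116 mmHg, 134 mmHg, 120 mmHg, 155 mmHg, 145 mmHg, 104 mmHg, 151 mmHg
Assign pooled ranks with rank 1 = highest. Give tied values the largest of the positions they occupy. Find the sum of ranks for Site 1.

Sorted (descending): 160, 155, 151, 145, 134, 120, 116, 114, 106, 105, 104, 104
The 2 values of 104 occupy positions 11–12 → each gets rank 12.
Site 1 values → pooled ranks: 160→1, 114→8, 105→10, 106→9, 104→12
Rank sum = 1 + 8 + 10 + 9 + 12 = 40

40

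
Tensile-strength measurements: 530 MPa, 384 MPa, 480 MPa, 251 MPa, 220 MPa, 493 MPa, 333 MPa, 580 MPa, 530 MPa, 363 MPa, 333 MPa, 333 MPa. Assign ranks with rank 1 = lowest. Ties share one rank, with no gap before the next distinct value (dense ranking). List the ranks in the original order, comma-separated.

8, 5, 6, 2, 1, 7, 3, 9, 8, 4, 3, 3

Sorted (ascending): 220, 251, 333, 333, 333, 363, 384, 480, 493, 530, 530, 580
The 3 values of 333 share dense rank 3.
The 2 values of 530 share dense rank 8.
Remaining distinct values take the next consecutive integers.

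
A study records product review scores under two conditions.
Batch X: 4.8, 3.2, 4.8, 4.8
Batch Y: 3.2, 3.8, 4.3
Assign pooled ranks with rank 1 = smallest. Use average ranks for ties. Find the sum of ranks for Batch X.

19.5

Sorted (ascending): 3.2, 3.2, 3.8, 4.3, 4.8, 4.8, 4.8
The 2 values of 3.2 occupy positions 1–2 → average rank (1+2)/2 = 1.5.
The 3 values of 4.8 occupy positions 5–7 → average rank 6.
Batch X values → pooled ranks: 4.8→6, 3.2→1.5, 4.8→6, 4.8→6
Rank sum = 6 + 1.5 + 6 + 6 = 19.5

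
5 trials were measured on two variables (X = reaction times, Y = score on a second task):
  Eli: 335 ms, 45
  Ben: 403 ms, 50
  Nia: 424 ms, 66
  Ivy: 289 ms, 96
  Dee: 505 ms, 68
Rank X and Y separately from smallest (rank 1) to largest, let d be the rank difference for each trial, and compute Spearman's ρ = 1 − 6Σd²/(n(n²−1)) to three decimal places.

0.000

Ranks of variable 1: 2, 3, 4, 1, 5
Ranks of variable 2: 1, 2, 3, 5, 4
d = r₁ − r₂: 1, 1, 1, -4, 1
d²: 1, 1, 1, 16, 1; Σd² = 20
ρ = 1 − 6·20/(5·24) = 1 − 120/120 = 0.000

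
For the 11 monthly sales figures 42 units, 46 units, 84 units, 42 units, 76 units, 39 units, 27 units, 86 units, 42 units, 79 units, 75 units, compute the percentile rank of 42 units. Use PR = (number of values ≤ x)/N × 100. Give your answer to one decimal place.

N = 11.
Strictly below 42: 2. Equal to 42: 3.
PR = 5/11 × 100 = 45.5

45.5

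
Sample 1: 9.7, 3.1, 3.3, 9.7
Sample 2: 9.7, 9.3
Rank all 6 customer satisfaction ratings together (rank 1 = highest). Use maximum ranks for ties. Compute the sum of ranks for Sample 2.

Sorted (descending): 9.7, 9.7, 9.7, 9.3, 3.3, 3.1
The 3 values of 9.7 occupy positions 1–3 → each gets rank 3.
Sample 2 values → pooled ranks: 9.7→3, 9.3→4
Rank sum = 3 + 4 = 7

7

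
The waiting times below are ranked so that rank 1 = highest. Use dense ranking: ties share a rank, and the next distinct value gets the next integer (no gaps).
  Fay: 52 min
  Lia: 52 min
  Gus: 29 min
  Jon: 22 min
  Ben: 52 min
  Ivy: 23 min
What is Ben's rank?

Sorted (descending): 52, 52, 52, 29, 23, 22
The 3 values of 52 share dense rank 1.
Remaining distinct values take the next consecutive integers.
Ben has value 52 min → rank 1.

1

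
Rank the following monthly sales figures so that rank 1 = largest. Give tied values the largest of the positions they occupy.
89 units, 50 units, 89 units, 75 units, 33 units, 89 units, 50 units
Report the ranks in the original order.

3, 6, 3, 4, 7, 3, 6

Sorted (descending): 89, 89, 89, 75, 50, 50, 33
The 3 values of 89 occupy positions 1–3 → each gets rank 3.
The 2 values of 50 occupy positions 5–6 → each gets rank 6.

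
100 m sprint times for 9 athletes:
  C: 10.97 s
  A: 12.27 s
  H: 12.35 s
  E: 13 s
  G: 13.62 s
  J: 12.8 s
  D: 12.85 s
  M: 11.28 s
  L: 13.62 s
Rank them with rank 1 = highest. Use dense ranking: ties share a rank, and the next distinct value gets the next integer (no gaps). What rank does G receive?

Sorted (descending): 13.62, 13.62, 13, 12.85, 12.8, 12.35, 12.27, 11.28, 10.97
The 2 values of 13.62 share dense rank 1.
Remaining distinct values take the next consecutive integers.
G has value 13.62 s → rank 1.

1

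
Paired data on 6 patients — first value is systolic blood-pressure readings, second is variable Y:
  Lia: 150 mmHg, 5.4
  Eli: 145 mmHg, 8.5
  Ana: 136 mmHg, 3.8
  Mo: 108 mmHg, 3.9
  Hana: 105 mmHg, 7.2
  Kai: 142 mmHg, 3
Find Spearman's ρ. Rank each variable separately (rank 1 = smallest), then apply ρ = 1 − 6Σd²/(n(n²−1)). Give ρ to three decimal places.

0.086

Ranks of variable 1: 6, 5, 3, 2, 1, 4
Ranks of variable 2: 4, 6, 2, 3, 5, 1
d = r₁ − r₂: 2, -1, 1, -1, -4, 3
d²: 4, 1, 1, 1, 16, 9; Σd² = 32
ρ = 1 − 6·32/(6·35) = 1 − 192/210 = 0.086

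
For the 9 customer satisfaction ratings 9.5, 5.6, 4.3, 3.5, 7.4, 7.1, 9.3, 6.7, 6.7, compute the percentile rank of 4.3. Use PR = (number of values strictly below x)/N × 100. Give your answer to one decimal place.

11.1

N = 9.
Strictly below 4.3: 1. Equal to 4.3: 1.
PR = 1/9 × 100 = 11.1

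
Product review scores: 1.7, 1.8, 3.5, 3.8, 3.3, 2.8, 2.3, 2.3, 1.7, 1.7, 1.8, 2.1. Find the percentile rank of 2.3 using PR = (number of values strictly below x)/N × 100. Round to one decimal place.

50.0

N = 12.
Strictly below 2.3: 6. Equal to 2.3: 2.
PR = 6/12 × 100 = 50.0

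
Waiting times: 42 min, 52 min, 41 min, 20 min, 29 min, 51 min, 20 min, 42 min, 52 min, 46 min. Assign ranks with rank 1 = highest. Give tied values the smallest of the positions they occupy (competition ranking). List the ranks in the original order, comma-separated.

Sorted (descending): 52, 52, 51, 46, 42, 42, 41, 29, 20, 20
The 2 values of 52 occupy positions 1–2 → each gets rank 1.
The 2 values of 42 occupy positions 5–6 → each gets rank 5.
The 2 values of 20 occupy positions 9–10 → each gets rank 9.

5, 1, 7, 9, 8, 3, 9, 5, 1, 4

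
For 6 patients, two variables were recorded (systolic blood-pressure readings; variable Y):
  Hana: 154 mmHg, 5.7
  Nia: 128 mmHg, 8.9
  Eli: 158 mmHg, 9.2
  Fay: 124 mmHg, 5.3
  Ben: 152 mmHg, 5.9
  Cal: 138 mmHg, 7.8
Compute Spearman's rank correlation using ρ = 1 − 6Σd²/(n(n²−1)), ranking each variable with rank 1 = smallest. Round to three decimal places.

0.429

Ranks of variable 1: 5, 2, 6, 1, 4, 3
Ranks of variable 2: 2, 5, 6, 1, 3, 4
d = r₁ − r₂: 3, -3, 0, 0, 1, -1
d²: 9, 9, 0, 0, 1, 1; Σd² = 20
ρ = 1 − 6·20/(6·35) = 1 − 120/210 = 0.429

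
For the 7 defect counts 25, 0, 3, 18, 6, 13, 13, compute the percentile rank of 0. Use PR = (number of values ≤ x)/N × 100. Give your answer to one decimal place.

N = 7.
Strictly below 0: 0. Equal to 0: 1.
PR = 1/7 × 100 = 14.3

14.3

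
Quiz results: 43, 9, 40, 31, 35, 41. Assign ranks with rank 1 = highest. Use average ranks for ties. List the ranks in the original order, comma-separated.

1, 6, 3, 5, 4, 2

Sorted (descending): 43, 41, 40, 35, 31, 9
No ties — each value takes its position as its rank.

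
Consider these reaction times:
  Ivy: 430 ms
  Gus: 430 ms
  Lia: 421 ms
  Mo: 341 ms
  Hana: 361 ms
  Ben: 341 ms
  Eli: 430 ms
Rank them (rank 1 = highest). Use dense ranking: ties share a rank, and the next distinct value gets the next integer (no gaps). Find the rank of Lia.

2

Sorted (descending): 430, 430, 430, 421, 361, 341, 341
The 3 values of 430 share dense rank 1.
The 2 values of 341 share dense rank 4.
Remaining distinct values take the next consecutive integers.
Lia has value 421 ms → rank 2.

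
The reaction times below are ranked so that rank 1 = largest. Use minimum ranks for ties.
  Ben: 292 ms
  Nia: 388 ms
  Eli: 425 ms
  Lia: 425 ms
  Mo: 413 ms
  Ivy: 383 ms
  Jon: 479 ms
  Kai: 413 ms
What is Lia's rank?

2

Sorted (descending): 479, 425, 425, 413, 413, 388, 383, 292
The 2 values of 425 occupy positions 2–3 → each gets rank 2.
The 2 values of 413 occupy positions 4–5 → each gets rank 4.
Lia has value 425 ms → rank 2.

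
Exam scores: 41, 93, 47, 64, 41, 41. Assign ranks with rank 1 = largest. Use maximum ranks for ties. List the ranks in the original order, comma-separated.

6, 1, 3, 2, 6, 6

Sorted (descending): 93, 64, 47, 41, 41, 41
The 3 values of 41 occupy positions 4–6 → each gets rank 6.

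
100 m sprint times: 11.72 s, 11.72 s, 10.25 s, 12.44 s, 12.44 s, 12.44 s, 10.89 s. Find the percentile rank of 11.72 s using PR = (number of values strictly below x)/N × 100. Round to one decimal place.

28.6

N = 7.
Strictly below 11.72: 2. Equal to 11.72: 2.
PR = 2/7 × 100 = 28.6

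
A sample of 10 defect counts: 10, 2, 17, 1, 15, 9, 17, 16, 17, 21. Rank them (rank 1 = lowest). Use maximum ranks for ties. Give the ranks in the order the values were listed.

4, 2, 9, 1, 5, 3, 9, 6, 9, 10

Sorted (ascending): 1, 2, 9, 10, 15, 16, 17, 17, 17, 21
The 3 values of 17 occupy positions 7–9 → each gets rank 9.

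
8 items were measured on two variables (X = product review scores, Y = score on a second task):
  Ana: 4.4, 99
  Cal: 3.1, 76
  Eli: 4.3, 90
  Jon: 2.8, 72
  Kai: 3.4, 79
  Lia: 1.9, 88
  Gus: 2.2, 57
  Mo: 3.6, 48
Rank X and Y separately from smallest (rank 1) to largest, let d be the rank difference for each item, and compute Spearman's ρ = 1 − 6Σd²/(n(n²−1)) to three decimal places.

0.405

Ranks of variable 1: 8, 4, 7, 3, 5, 1, 2, 6
Ranks of variable 2: 8, 4, 7, 3, 5, 6, 2, 1
d = r₁ − r₂: 0, 0, 0, 0, 0, -5, 0, 5
d²: 0, 0, 0, 0, 0, 25, 0, 25; Σd² = 50
ρ = 1 − 6·50/(8·63) = 1 − 300/504 = 0.405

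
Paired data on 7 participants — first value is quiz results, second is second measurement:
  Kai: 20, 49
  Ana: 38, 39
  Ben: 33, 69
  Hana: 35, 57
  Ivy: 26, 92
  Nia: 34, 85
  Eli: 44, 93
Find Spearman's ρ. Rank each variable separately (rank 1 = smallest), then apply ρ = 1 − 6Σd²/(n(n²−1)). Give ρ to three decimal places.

0.143

Ranks of variable 1: 1, 6, 3, 5, 2, 4, 7
Ranks of variable 2: 2, 1, 4, 3, 6, 5, 7
d = r₁ − r₂: -1, 5, -1, 2, -4, -1, 0
d²: 1, 25, 1, 4, 16, 1, 0; Σd² = 48
ρ = 1 − 6·48/(7·48) = 1 − 288/336 = 0.143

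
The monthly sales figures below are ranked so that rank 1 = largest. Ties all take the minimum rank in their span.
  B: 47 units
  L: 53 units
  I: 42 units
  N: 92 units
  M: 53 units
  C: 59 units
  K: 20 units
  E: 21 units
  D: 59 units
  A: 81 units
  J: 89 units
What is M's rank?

6

Sorted (descending): 92, 89, 81, 59, 59, 53, 53, 47, 42, 21, 20
The 2 values of 59 occupy positions 4–5 → each gets rank 4.
The 2 values of 53 occupy positions 6–7 → each gets rank 6.
M has value 53 units → rank 6.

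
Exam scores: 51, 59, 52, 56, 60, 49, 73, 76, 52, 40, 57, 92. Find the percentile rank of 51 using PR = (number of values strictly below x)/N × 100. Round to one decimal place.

N = 12.
Strictly below 51: 2. Equal to 51: 1.
PR = 2/12 × 100 = 16.7

16.7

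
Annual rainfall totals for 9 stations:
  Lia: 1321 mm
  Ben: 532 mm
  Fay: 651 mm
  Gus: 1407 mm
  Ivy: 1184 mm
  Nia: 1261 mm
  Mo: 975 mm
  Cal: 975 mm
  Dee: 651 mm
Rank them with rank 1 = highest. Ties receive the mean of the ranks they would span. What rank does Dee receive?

Sorted (descending): 1407, 1321, 1261, 1184, 975, 975, 651, 651, 532
The 2 values of 975 occupy positions 5–6 → average rank (5+6)/2 = 5.5.
The 2 values of 651 occupy positions 7–8 → average rank (7+8)/2 = 7.5.
Dee has value 651 mm → rank 7.5.

7.5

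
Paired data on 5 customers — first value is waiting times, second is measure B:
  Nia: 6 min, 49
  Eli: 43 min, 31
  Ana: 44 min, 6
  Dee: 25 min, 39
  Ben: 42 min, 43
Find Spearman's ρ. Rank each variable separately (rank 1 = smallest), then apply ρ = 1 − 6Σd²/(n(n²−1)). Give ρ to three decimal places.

Ranks of variable 1: 1, 4, 5, 2, 3
Ranks of variable 2: 5, 2, 1, 3, 4
d = r₁ − r₂: -4, 2, 4, -1, -1
d²: 16, 4, 16, 1, 1; Σd² = 38
ρ = 1 − 6·38/(5·24) = 1 − 228/120 = -0.900

-0.900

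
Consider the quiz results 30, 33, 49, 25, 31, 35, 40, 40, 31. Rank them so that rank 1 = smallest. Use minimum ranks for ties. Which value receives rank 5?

33

Sorted (ascending): 25, 30, 31, 31, 33, 35, 40, 40, 49
The 2 values of 31 occupy positions 3–4 → each gets rank 3.
The 2 values of 40 occupy positions 7–8 → each gets rank 7.
Rank 5 → value 33.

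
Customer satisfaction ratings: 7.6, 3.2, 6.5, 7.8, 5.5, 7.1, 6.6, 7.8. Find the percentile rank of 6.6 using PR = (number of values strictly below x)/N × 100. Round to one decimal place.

37.5

N = 8.
Strictly below 6.6: 3. Equal to 6.6: 1.
PR = 3/8 × 100 = 37.5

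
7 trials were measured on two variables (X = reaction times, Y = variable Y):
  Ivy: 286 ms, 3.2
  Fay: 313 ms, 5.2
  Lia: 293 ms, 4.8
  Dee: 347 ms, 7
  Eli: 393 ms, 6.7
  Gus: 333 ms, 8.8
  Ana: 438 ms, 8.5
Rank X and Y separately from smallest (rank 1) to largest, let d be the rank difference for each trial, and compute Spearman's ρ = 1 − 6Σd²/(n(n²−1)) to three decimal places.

0.750

Ranks of variable 1: 1, 3, 2, 5, 6, 4, 7
Ranks of variable 2: 1, 3, 2, 5, 4, 7, 6
d = r₁ − r₂: 0, 0, 0, 0, 2, -3, 1
d²: 0, 0, 0, 0, 4, 9, 1; Σd² = 14
ρ = 1 − 6·14/(7·48) = 1 − 84/336 = 0.750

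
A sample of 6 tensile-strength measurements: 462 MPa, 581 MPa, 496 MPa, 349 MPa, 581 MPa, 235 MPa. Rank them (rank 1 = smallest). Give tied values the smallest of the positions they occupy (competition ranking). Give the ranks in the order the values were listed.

3, 5, 4, 2, 5, 1

Sorted (ascending): 235, 349, 462, 496, 581, 581
The 2 values of 581 occupy positions 5–6 → each gets rank 5.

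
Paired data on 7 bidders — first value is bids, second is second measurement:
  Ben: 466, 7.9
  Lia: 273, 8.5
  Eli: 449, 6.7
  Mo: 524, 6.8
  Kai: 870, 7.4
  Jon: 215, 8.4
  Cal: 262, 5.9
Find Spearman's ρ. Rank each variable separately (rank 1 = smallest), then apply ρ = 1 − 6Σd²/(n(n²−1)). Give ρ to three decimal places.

Ranks of variable 1: 5, 3, 4, 6, 7, 1, 2
Ranks of variable 2: 5, 7, 2, 3, 4, 6, 1
d = r₁ − r₂: 0, -4, 2, 3, 3, -5, 1
d²: 0, 16, 4, 9, 9, 25, 1; Σd² = 64
ρ = 1 − 6·64/(7·48) = 1 − 384/336 = -0.143

-0.143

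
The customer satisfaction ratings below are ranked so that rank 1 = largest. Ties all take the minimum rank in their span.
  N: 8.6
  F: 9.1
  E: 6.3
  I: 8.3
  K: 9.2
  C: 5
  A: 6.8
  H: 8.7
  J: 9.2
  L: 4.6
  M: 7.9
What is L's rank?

Sorted (descending): 9.2, 9.2, 9.1, 8.7, 8.6, 8.3, 7.9, 6.8, 6.3, 5, 4.6
The 2 values of 9.2 occupy positions 1–2 → each gets rank 1.
L has value 4.6 → rank 11.

11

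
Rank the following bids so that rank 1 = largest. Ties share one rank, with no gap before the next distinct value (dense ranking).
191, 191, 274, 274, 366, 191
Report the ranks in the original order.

3, 3, 2, 2, 1, 3

Sorted (descending): 366, 274, 274, 191, 191, 191
The 2 values of 274 share dense rank 2.
The 3 values of 191 share dense rank 3.
Remaining distinct values take the next consecutive integers.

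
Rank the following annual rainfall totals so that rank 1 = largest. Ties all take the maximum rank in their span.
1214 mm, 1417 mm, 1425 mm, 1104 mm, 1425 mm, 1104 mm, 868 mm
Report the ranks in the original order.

4, 3, 2, 6, 2, 6, 7

Sorted (descending): 1425, 1425, 1417, 1214, 1104, 1104, 868
The 2 values of 1425 occupy positions 1–2 → each gets rank 2.
The 2 values of 1104 occupy positions 5–6 → each gets rank 6.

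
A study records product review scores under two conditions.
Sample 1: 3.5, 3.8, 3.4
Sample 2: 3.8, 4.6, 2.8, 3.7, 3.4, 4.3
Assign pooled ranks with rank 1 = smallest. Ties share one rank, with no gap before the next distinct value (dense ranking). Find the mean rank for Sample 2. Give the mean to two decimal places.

4.17

Sorted (ascending): 2.8, 3.4, 3.4, 3.5, 3.7, 3.8, 3.8, 4.3, 4.6
The 2 values of 3.4 share dense rank 2.
The 2 values of 3.8 share dense rank 5.
Remaining distinct values take the next consecutive integers.
Sample 2 values → pooled ranks: 3.8→5, 4.6→7, 2.8→1, 3.7→4, 3.4→2, 4.3→6
Mean rank = (5 + 7 + 1 + 4 + 2 + 6) / 6 = 4.17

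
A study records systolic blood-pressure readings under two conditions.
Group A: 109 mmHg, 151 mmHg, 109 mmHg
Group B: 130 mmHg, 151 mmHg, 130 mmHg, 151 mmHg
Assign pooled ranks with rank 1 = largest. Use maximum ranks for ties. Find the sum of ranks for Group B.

Sorted (descending): 151, 151, 151, 130, 130, 109, 109
The 3 values of 151 occupy positions 1–3 → each gets rank 3.
The 2 values of 130 occupy positions 4–5 → each gets rank 5.
The 2 values of 109 occupy positions 6–7 → each gets rank 7.
Group B values → pooled ranks: 130→5, 151→3, 130→5, 151→3
Rank sum = 5 + 3 + 5 + 3 = 16

16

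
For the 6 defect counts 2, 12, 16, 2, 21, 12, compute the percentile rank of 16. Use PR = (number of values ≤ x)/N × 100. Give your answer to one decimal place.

83.3

N = 6.
Strictly below 16: 4. Equal to 16: 1.
PR = 5/6 × 100 = 83.3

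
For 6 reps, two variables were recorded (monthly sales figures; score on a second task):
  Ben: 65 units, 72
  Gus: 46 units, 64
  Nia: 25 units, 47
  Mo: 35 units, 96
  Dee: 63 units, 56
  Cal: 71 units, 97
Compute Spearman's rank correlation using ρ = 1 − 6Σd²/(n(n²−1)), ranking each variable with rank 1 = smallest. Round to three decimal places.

Ranks of variable 1: 5, 3, 1, 2, 4, 6
Ranks of variable 2: 4, 3, 1, 5, 2, 6
d = r₁ − r₂: 1, 0, 0, -3, 2, 0
d²: 1, 0, 0, 9, 4, 0; Σd² = 14
ρ = 1 − 6·14/(6·35) = 1 − 84/210 = 0.600

0.600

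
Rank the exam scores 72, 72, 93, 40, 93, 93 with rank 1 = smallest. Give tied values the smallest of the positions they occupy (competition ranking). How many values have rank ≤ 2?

3

Sorted (ascending): 40, 72, 72, 93, 93, 93
The 2 values of 72 occupy positions 2–3 → each gets rank 2.
The 3 values of 93 occupy positions 4–6 → each gets rank 4.
Ranks ≤ 2: {1, 2, 2} → 3 values.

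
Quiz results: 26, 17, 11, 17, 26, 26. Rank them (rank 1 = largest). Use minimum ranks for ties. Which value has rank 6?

Sorted (descending): 26, 26, 26, 17, 17, 11
The 3 values of 26 occupy positions 1–3 → each gets rank 1.
The 2 values of 17 occupy positions 4–5 → each gets rank 4.
Rank 6 → value 11.

11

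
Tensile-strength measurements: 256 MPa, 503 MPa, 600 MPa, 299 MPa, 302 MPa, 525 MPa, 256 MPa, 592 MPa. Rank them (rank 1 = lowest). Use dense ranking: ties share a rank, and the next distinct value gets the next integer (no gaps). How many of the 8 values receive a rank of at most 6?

7

Sorted (ascending): 256, 256, 299, 302, 503, 525, 592, 600
The 2 values of 256 share dense rank 1.
Remaining distinct values take the next consecutive integers.
Ranks ≤ 6: {1, 1, 2, 3, 4, 5, 6} → 7 values.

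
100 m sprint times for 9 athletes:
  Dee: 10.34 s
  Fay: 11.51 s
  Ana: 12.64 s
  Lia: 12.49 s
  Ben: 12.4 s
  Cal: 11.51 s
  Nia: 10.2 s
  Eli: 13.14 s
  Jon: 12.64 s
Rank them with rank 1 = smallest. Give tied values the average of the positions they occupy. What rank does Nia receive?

1

Sorted (ascending): 10.2, 10.34, 11.51, 11.51, 12.4, 12.49, 12.64, 12.64, 13.14
The 2 values of 11.51 occupy positions 3–4 → average rank (3+4)/2 = 3.5.
The 2 values of 12.64 occupy positions 7–8 → average rank (7+8)/2 = 7.5.
Nia has value 10.2 s → rank 1.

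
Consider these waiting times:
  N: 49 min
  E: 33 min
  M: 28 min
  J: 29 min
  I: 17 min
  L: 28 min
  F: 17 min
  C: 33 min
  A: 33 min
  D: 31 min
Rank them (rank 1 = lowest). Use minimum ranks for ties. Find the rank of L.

Sorted (ascending): 17, 17, 28, 28, 29, 31, 33, 33, 33, 49
The 2 values of 17 occupy positions 1–2 → each gets rank 1.
The 2 values of 28 occupy positions 3–4 → each gets rank 3.
The 3 values of 33 occupy positions 7–9 → each gets rank 7.
L has value 28 min → rank 3.

3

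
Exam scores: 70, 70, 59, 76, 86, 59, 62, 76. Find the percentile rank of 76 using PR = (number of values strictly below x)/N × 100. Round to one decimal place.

62.5

N = 8.
Strictly below 76: 5. Equal to 76: 2.
PR = 5/8 × 100 = 62.5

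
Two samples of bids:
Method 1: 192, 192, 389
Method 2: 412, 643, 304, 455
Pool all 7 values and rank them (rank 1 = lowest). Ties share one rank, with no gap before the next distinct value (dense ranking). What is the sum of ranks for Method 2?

17

Sorted (ascending): 192, 192, 304, 389, 412, 455, 643
The 2 values of 192 share dense rank 1.
Remaining distinct values take the next consecutive integers.
Method 2 values → pooled ranks: 412→4, 643→6, 304→2, 455→5
Rank sum = 4 + 6 + 2 + 5 = 17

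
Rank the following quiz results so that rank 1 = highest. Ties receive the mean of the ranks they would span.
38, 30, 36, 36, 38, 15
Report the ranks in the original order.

1.5, 5, 3.5, 3.5, 1.5, 6

Sorted (descending): 38, 38, 36, 36, 30, 15
The 2 values of 38 occupy positions 1–2 → average rank (1+2)/2 = 1.5.
The 2 values of 36 occupy positions 3–4 → average rank (3+4)/2 = 3.5.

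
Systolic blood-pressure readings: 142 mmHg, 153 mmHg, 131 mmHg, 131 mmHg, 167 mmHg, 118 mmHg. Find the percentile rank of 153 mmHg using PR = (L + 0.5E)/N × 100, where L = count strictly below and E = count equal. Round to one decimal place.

75.0

N = 6.
Strictly below 153: 4. Equal to 153: 1.
PR = (4 + 0.5·1)/6 × 100 = 75.0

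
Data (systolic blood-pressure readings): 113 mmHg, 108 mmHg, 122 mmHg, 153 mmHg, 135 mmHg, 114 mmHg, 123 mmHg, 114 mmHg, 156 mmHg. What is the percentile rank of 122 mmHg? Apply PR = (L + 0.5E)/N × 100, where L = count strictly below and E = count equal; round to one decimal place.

50.0

N = 9.
Strictly below 122: 4. Equal to 122: 1.
PR = (4 + 0.5·1)/9 × 100 = 50.0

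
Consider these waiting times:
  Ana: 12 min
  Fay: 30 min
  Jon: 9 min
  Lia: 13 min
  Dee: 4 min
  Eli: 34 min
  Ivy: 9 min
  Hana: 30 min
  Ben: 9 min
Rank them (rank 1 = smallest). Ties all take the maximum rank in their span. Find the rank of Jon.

Sorted (ascending): 4, 9, 9, 9, 12, 13, 30, 30, 34
The 3 values of 9 occupy positions 2–4 → each gets rank 4.
The 2 values of 30 occupy positions 7–8 → each gets rank 8.
Jon has value 9 min → rank 4.

4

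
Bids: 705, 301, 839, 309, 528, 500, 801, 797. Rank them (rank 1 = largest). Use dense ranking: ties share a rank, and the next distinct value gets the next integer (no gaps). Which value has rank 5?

528

Sorted (descending): 839, 801, 797, 705, 528, 500, 309, 301
No ties — each value takes its position as its rank.
Rank 5 → value 528.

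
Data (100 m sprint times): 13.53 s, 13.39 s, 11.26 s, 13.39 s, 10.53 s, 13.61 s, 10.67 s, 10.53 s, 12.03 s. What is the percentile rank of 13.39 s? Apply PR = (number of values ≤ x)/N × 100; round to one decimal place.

77.8

N = 9.
Strictly below 13.39: 5. Equal to 13.39: 2.
PR = 7/9 × 100 = 77.8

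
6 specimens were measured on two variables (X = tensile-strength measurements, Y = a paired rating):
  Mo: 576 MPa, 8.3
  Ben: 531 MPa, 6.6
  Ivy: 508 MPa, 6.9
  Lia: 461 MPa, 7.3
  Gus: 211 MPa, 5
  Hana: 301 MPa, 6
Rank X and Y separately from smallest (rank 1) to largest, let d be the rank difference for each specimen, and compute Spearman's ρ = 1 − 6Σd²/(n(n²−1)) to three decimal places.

Ranks of variable 1: 6, 5, 4, 3, 1, 2
Ranks of variable 2: 6, 3, 4, 5, 1, 2
d = r₁ − r₂: 0, 2, 0, -2, 0, 0
d²: 0, 4, 0, 4, 0, 0; Σd² = 8
ρ = 1 − 6·8/(6·35) = 1 − 48/210 = 0.771

0.771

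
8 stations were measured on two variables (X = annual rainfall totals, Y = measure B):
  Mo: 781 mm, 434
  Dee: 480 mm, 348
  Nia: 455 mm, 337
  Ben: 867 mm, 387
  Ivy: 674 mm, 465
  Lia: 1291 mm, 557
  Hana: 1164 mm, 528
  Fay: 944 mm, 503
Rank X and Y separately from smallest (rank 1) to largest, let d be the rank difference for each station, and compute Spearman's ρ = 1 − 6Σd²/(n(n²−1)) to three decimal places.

0.905

Ranks of variable 1: 4, 2, 1, 5, 3, 8, 7, 6
Ranks of variable 2: 4, 2, 1, 3, 5, 8, 7, 6
d = r₁ − r₂: 0, 0, 0, 2, -2, 0, 0, 0
d²: 0, 0, 0, 4, 4, 0, 0, 0; Σd² = 8
ρ = 1 − 6·8/(8·63) = 1 − 48/504 = 0.905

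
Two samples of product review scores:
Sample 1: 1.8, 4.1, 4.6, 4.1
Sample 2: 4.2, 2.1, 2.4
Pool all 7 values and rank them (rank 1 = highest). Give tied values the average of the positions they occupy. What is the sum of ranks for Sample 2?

Sorted (descending): 4.6, 4.2, 4.1, 4.1, 2.4, 2.1, 1.8
The 2 values of 4.1 occupy positions 3–4 → average rank (3+4)/2 = 3.5.
Sample 2 values → pooled ranks: 4.2→2, 2.1→6, 2.4→5
Rank sum = 2 + 6 + 5 = 13

13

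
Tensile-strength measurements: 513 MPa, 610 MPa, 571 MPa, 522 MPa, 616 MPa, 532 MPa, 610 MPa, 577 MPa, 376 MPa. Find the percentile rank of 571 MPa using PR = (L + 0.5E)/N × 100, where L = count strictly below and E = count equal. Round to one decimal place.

50.0

N = 9.
Strictly below 571: 4. Equal to 571: 1.
PR = (4 + 0.5·1)/9 × 100 = 50.0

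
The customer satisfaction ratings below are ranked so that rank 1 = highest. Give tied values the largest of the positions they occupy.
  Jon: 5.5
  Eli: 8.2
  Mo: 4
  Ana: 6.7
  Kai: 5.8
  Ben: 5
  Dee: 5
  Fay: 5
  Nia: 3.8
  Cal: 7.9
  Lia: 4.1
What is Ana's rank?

Sorted (descending): 8.2, 7.9, 6.7, 5.8, 5.5, 5, 5, 5, 4.1, 4, 3.8
The 3 values of 5 occupy positions 6–8 → each gets rank 8.
Ana has value 6.7 → rank 3.

3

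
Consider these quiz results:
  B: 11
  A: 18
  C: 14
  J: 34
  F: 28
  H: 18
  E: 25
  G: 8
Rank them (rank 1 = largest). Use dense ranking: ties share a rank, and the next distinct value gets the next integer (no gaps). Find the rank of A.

Sorted (descending): 34, 28, 25, 18, 18, 14, 11, 8
The 2 values of 18 share dense rank 4.
Remaining distinct values take the next consecutive integers.
A has value 18 → rank 4.

4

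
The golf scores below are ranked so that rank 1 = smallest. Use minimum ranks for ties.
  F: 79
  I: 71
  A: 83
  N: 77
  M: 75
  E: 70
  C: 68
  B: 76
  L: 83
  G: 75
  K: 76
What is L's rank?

Sorted (ascending): 68, 70, 71, 75, 75, 76, 76, 77, 79, 83, 83
The 2 values of 75 occupy positions 4–5 → each gets rank 4.
The 2 values of 76 occupy positions 6–7 → each gets rank 6.
The 2 values of 83 occupy positions 10–11 → each gets rank 10.
L has value 83 → rank 10.

10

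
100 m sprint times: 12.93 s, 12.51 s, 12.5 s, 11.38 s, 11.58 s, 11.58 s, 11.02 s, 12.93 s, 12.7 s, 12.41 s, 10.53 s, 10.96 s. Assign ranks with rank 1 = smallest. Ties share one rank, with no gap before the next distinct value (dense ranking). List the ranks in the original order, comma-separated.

10, 8, 7, 4, 5, 5, 3, 10, 9, 6, 1, 2

Sorted (ascending): 10.53, 10.96, 11.02, 11.38, 11.58, 11.58, 12.41, 12.5, 12.51, 12.7, 12.93, 12.93
The 2 values of 11.58 share dense rank 5.
The 2 values of 12.93 share dense rank 10.
Remaining distinct values take the next consecutive integers.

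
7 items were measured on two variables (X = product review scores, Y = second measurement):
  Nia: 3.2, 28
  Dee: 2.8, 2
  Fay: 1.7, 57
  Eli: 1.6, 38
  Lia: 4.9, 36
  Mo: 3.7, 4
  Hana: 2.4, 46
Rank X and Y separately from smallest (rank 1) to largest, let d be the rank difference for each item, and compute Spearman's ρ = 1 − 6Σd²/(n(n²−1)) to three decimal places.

-0.571

Ranks of variable 1: 5, 4, 2, 1, 7, 6, 3
Ranks of variable 2: 3, 1, 7, 5, 4, 2, 6
d = r₁ − r₂: 2, 3, -5, -4, 3, 4, -3
d²: 4, 9, 25, 16, 9, 16, 9; Σd² = 88
ρ = 1 − 6·88/(7·48) = 1 − 528/336 = -0.571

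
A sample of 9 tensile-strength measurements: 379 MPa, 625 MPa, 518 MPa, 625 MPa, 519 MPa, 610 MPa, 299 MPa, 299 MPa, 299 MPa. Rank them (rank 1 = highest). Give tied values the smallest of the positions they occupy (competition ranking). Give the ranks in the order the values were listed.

Sorted (descending): 625, 625, 610, 519, 518, 379, 299, 299, 299
The 2 values of 625 occupy positions 1–2 → each gets rank 1.
The 3 values of 299 occupy positions 7–9 → each gets rank 7.

6, 1, 5, 1, 4, 3, 7, 7, 7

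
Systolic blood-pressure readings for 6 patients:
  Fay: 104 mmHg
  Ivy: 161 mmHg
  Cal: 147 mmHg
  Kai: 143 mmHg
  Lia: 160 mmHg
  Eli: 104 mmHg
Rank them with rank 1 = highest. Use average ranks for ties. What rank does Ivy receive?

Sorted (descending): 161, 160, 147, 143, 104, 104
The 2 values of 104 occupy positions 5–6 → average rank (5+6)/2 = 5.5.
Ivy has value 161 mmHg → rank 1.

1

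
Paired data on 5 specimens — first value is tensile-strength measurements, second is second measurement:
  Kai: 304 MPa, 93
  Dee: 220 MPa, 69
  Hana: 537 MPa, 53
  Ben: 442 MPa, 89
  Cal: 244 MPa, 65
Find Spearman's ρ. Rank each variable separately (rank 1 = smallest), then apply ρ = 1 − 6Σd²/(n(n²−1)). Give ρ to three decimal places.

Ranks of variable 1: 3, 1, 5, 4, 2
Ranks of variable 2: 5, 3, 1, 4, 2
d = r₁ − r₂: -2, -2, 4, 0, 0
d²: 4, 4, 16, 0, 0; Σd² = 24
ρ = 1 − 6·24/(5·24) = 1 − 144/120 = -0.200

-0.200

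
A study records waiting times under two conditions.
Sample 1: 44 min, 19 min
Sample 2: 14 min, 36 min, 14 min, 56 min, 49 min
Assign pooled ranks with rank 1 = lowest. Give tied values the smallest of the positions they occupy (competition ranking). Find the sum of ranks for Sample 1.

Sorted (ascending): 14, 14, 19, 36, 44, 49, 56
The 2 values of 14 occupy positions 1–2 → each gets rank 1.
Sample 1 values → pooled ranks: 44→5, 19→3
Rank sum = 5 + 3 = 8

8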